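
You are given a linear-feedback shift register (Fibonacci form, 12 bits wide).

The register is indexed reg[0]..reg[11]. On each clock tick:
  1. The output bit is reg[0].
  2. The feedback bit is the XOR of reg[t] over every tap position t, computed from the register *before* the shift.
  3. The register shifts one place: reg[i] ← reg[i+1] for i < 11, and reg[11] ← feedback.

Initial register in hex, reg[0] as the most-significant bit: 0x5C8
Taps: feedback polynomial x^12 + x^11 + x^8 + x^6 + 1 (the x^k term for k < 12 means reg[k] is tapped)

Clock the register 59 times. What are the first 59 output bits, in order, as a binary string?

01011100100010100111101101010101001000101010001100011010101

tick  register→output (feedback)
  0  010111001000→0 (1)
  1  101110010001→1 (0)
  2  011100100010→0 (1)
  3  111001000101→1 (0)
  4  110010001010→1 (0)
  5  100100010100→1 (1)
  6  001000101001→0 (1)
  7  010001010011→0 (1)
  8  100010100111→1 (1)
  9  000101001111→0 (0)
 10  001010011110→0 (1)
 11  010100111101→0 (1)
 12  101001111011→1 (0)
 13  010011110110→0 (1)
 14  100111101101→1 (0)
 15  001111011010→0 (1)
 16  011110110101→0 (0)
 17  111101101010→1 (1)
 18  111011010101→1 (0)
 19  110110101010→1 (1)
 20  101101010101→1 (0)
 21  011010101010→0 (0)
 22  110101010100→1 (1)
 23  101010101001→1 (0)
 24  010101010010→0 (0)
 25  101010100100→1 (0)
 26  010101001000→0 (1)
 27  101010010001→1 (0)
 28  010100100010→0 (1)
 29  101001000101→1 (0)
 30  010010001010→0 (1)
 31  100100010101→1 (0)
 32  001000101010→0 (0)
 33  010001010100→0 (0)
 34  100010101000→1 (1)
 35  000101010001→0 (1)
 36  001010100011→0 (0)
 37  010101000110→0 (0)
 38  101010001100→1 (0)
 39  010100011000→0 (1)
 40  101000110001→1 (1)
 41  010001100011→0 (0)
 42  100011000110→1 (1)
 43  000110001101→0 (0)
 44  001100011010→0 (1)
 45  011000110101→0 (0)
 46  110001101010→1 (1)
 47  100011010101→1 (0)
 48  000110101010→0 (0)
 49  001101010100→0 (0)
 50  011010101000→0 (0)
 51  110101010000→1 (1)
 52  101010100001→1 (1)
 53  010101000011→0 (1)
 54  101010000111→1 (0)
 55  010100001110→0 (1)
 56  101000011101→1 (1)
 57  010000111011→0 (1)
 58  100001110111→1 (1)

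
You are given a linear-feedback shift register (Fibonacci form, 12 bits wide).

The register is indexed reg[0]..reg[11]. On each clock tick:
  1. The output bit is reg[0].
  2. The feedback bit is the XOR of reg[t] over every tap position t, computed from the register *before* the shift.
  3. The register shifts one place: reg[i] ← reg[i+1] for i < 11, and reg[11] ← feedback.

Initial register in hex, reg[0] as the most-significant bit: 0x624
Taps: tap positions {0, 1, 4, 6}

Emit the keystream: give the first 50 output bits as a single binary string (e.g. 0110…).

step | reg (before) | out | fb
   0 | 011000100100 | 0 | 0
   1 | 110001001000 | 1 | 0
   2 | 100010010000 | 1 | 0
   3 | 000100100000 | 0 | 1
   4 | 001001000001 | 0 | 0
   5 | 010010000010 | 0 | 0
   6 | 100100000100 | 1 | 1
   7 | 001000001001 | 0 | 0
   8 | 010000010010 | 0 | 1
   9 | 100000100101 | 1 | 0
  10 | 000001001010 | 0 | 0
  11 | 000010010100 | 0 | 1
  12 | 000100101001 | 0 | 1
  13 | 001001010011 | 0 | 0
  14 | 010010100110 | 0 | 1
  15 | 100101001101 | 1 | 1
  16 | 001010011011 | 0 | 1
  17 | 010100110111 | 0 | 0
  18 | 101001101110 | 1 | 0
  19 | 010011011100 | 0 | 0
  20 | 100110111000 | 1 | 1
  21 | 001101110001 | 0 | 1
  22 | 011011100011 | 0 | 1
  23 | 110111000111 | 1 | 1
  24 | 101110001111 | 1 | 0
  25 | 011100011110 | 0 | 1
  26 | 111000111101 | 1 | 1
  27 | 110001111011 | 1 | 1
  28 | 100011110111 | 1 | 1
  29 | 000111101111 | 0 | 0
  30 | 001111011110 | 0 | 1
  31 | 011110111101 | 0 | 1
  32 | 111101111011 | 1 | 1
  33 | 111011110111 | 1 | 0
  34 | 110111101110 | 1 | 0
  35 | 101111011100 | 1 | 0
  36 | 011110111000 | 0 | 1
  37 | 111101110001 | 1 | 1
  38 | 111011100011 | 1 | 0
  39 | 110111000110 | 1 | 1
  40 | 101110001101 | 1 | 0
  41 | 011100011010 | 0 | 1
  42 | 111000110101 | 1 | 1
  43 | 110001101011 | 1 | 1
  44 | 100011010111 | 1 | 0
  45 | 000110101110 | 0 | 0
  46 | 001101011100 | 0 | 0
  47 | 011010111000 | 0 | 1
  48 | 110101110001 | 1 | 1
  49 | 101011100011 | 1 | 1

01100010010000010010100110111000111101111011100011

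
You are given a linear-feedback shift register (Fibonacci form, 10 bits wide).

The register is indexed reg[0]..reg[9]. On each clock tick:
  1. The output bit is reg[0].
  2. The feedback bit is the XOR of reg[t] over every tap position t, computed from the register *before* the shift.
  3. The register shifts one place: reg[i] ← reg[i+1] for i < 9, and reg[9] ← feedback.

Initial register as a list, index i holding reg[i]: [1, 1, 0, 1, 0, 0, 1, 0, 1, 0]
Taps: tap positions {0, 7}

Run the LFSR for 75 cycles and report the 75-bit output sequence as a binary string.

110100101010000010111111110101010101111010000111010010001100101101011001111

k : reg_k → out_k, fb_k
0: 1101001010 → 1, fb=1
1: 1010010101 → 1, fb=0
2: 0100101010 → 0, fb=0
3: 1001010100 → 1, fb=0
4: 0010101000 → 0, fb=0
5: 0101010000 → 0, fb=0
6: 1010100000 → 1, fb=1
7: 0101000001 → 0, fb=0
8: 1010000010 → 1, fb=1
9: 0100000101 → 0, fb=1
10: 1000001011 → 1, fb=1
11: 0000010111 → 0, fb=1
12: 0000101111 → 0, fb=1
13: 0001011111 → 0, fb=1
14: 0010111111 → 0, fb=1
15: 0101111111 → 0, fb=1
16: 1011111111 → 1, fb=0
17: 0111111110 → 0, fb=1
18: 1111111101 → 1, fb=0
19: 1111111010 → 1, fb=1
20: 1111110101 → 1, fb=0
21: 1111101010 → 1, fb=1
22: 1111010101 → 1, fb=0
23: 1110101010 → 1, fb=1
24: 1101010101 → 1, fb=0
25: 1010101010 → 1, fb=1
26: 0101010101 → 0, fb=1
27: 1010101011 → 1, fb=1
28: 0101010111 → 0, fb=1
29: 1010101111 → 1, fb=0
30: 0101011110 → 0, fb=1
31: 1010111101 → 1, fb=0
32: 0101111010 → 0, fb=0
33: 1011110100 → 1, fb=0
34: 0111101000 → 0, fb=0
35: 1111010000 → 1, fb=1
36: 1110100001 → 1, fb=1
37: 1101000011 → 1, fb=1
38: 1010000111 → 1, fb=0
39: 0100001110 → 0, fb=1
40: 1000011101 → 1, fb=0
41: 0000111010 → 0, fb=0
42: 0001110100 → 0, fb=1
43: 0011101001 → 0, fb=0
44: 0111010010 → 0, fb=0
45: 1110100100 → 1, fb=0
46: 1101001000 → 1, fb=1
47: 1010010001 → 1, fb=1
48: 0100100011 → 0, fb=0
49: 1001000110 → 1, fb=0
50: 0010001100 → 0, fb=1
51: 0100011001 → 0, fb=0
52: 1000110010 → 1, fb=1
53: 0001100101 → 0, fb=1
54: 0011001011 → 0, fb=0
55: 0110010110 → 0, fb=1
56: 1100101101 → 1, fb=0
57: 1001011010 → 1, fb=1
58: 0010110101 → 0, fb=1
59: 0101101011 → 0, fb=0
60: 1011010110 → 1, fb=0
61: 0110101100 → 0, fb=1
62: 1101011001 → 1, fb=1
63: 1010110011 → 1, fb=1
64: 0101100111 → 0, fb=1
65: 1011001111 → 1, fb=0
66: 0110011110 → 0, fb=1
67: 1100111101 → 1, fb=0
68: 1001111010 → 1, fb=1
69: 0011110101 → 0, fb=1
70: 0111101011 → 0, fb=0
71: 1111010110 → 1, fb=0
72: 1110101100 → 1, fb=0
73: 1101011000 → 1, fb=1
74: 1010110001 → 1, fb=1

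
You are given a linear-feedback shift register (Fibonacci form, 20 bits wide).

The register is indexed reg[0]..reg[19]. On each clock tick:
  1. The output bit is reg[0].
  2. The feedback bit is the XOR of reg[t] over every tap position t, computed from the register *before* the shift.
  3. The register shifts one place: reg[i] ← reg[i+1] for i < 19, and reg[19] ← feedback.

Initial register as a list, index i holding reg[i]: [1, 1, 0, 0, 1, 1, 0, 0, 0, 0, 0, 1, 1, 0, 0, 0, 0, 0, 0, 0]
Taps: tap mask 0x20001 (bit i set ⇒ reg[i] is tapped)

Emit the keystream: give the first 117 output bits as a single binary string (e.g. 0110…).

110011000001100000001101011011000000000011001111001001001001111100010000010000011100100000000100100011010010010011010

step | reg (before) | out | fb
   0 | 11001100000110000000 | 1 | 1
   1 | 10011000001100000001 | 1 | 1
   2 | 00110000011000000011 | 0 | 0
   3 | 01100000110000000110 | 0 | 1
   4 | 11000001100000001101 | 1 | 0
   5 | 10000011000000011010 | 1 | 1
   6 | 00000110000000110101 | 0 | 1
   7 | 00001100000001101011 | 0 | 0
   8 | 00011000000011010110 | 0 | 1
   9 | 00110000000110101101 | 0 | 1
  10 | 01100000001101011011 | 0 | 0
  11 | 11000000011010110110 | 1 | 0
  12 | 10000000110101101100 | 1 | 0
  13 | 00000001101011011000 | 0 | 0
  14 | 00000011010110110000 | 0 | 0
  15 | 00000110101101100000 | 0 | 0
  16 | 00001101011011000000 | 0 | 0
  17 | 00011010110110000000 | 0 | 0
  18 | 00110101101100000000 | 0 | 0
  19 | 01101011011000000000 | 0 | 0
  20 | 11010110110000000000 | 1 | 1
  21 | 10101101100000000001 | 1 | 1
  22 | 01011011000000000011 | 0 | 0
  23 | 10110110000000000110 | 1 | 0
  24 | 01101100000000001100 | 0 | 1
  25 | 11011000000000011001 | 1 | 1
  26 | 10110000000000110011 | 1 | 1
  27 | 01100000000001100111 | 0 | 1
  28 | 11000000000011001111 | 1 | 0
  29 | 10000000000110011110 | 1 | 0
  30 | 00000000001100111100 | 0 | 1
  31 | 00000000011001111001 | 0 | 0
  32 | 00000000110011110010 | 0 | 0
  33 | 00000001100111100100 | 0 | 1
  34 | 00000011001111001001 | 0 | 0
  35 | 00000110011110010010 | 0 | 0
  36 | 00001100111100100100 | 0 | 1
  37 | 00011001111001001001 | 0 | 0
  38 | 00110011110010010010 | 0 | 0
  39 | 01100111100100100100 | 0 | 1
  40 | 11001111001001001001 | 1 | 1
  41 | 10011110010010010011 | 1 | 1
  42 | 00111100100100100111 | 0 | 1
  43 | 01111001001001001111 | 0 | 1
  44 | 11110010010010011111 | 1 | 0
  45 | 11100100100100111110 | 1 | 0
  46 | 11001001001001111100 | 1 | 0
  47 | 10010010010011111000 | 1 | 1
  48 | 00100100100111110001 | 0 | 0
  49 | 01001001001111100010 | 0 | 0
  50 | 10010010011111000100 | 1 | 0
  51 | 00100100111110001000 | 0 | 0
  52 | 01001001111100010000 | 0 | 0
  53 | 10010011111000100000 | 1 | 1
  54 | 00100111110001000001 | 0 | 0
  55 | 01001111100010000010 | 0 | 0
  56 | 10011111000100000100 | 1 | 0
  57 | 00111110001000001000 | 0 | 0
  58 | 01111100010000010000 | 0 | 0
  59 | 11111000100000100000 | 1 | 1
  60 | 11110001000001000001 | 1 | 1
  61 | 11100010000010000011 | 1 | 1
  62 | 11000100000100000111 | 1 | 0
  63 | 10001000001000001110 | 1 | 0
  64 | 00010000010000011100 | 0 | 1
  65 | 00100000100000111001 | 0 | 0
  66 | 01000001000001110010 | 0 | 0
  67 | 10000010000011100100 | 1 | 0
  68 | 00000100000111001000 | 0 | 0
  69 | 00001000001110010000 | 0 | 0
  70 | 00010000011100100000 | 0 | 0
  71 | 00100000111001000000 | 0 | 0
  72 | 01000001110010000000 | 0 | 0
  73 | 10000011100100000000 | 1 | 1
  74 | 00000111001000000001 | 0 | 0
  75 | 00001110010000000010 | 0 | 0
  76 | 00011100100000000100 | 0 | 1
  77 | 00111001000000001001 | 0 | 0
  78 | 01110010000000010010 | 0 | 0
  79 | 11100100000000100100 | 1 | 0
  80 | 11001000000001001000 | 1 | 1
  81 | 10010000000010010001 | 1 | 1
  82 | 00100000000100100011 | 0 | 0
  83 | 01000000001001000110 | 0 | 1
  84 | 10000000010010001101 | 1 | 0
  85 | 00000000100100011010 | 0 | 0
  86 | 00000001001000110100 | 0 | 1
  87 | 00000010010001101001 | 0 | 0
  88 | 00000100100011010010 | 0 | 0
  89 | 00001001000110100100 | 0 | 1
  90 | 00010010001101001001 | 0 | 0
  91 | 00100100011010010010 | 0 | 0
  92 | 01001000110100100100 | 0 | 1
  93 | 10010001101001001001 | 1 | 1
  94 | 00100011010010010011 | 0 | 0
  95 | 01000110100100100110 | 0 | 1
  96 | 10001101001001001101 | 1 | 0
  97 | 00011010010010011010 | 0 | 0
  98 | 00110100100100110100 | 0 | 1
  99 | 01101001001001101001 | 0 | 0
 100 | 11010010010011010010 | 1 | 1
 101 | 10100100100110100101 | 1 | 0
 102 | 01001001001101001010 | 0 | 0
 103 | 10010010011010010100 | 1 | 0
 104 | 00100100110100101000 | 0 | 0
 105 | 01001001101001010000 | 0 | 0
 106 | 10010011010010100000 | 1 | 1
 107 | 00100110100101000001 | 0 | 0
 108 | 01001101001010000010 | 0 | 0
 109 | 10011010010100000100 | 1 | 0
 110 | 00110100101000001000 | 0 | 0
 111 | 01101001010000010000 | 0 | 0
 112 | 11010010100000100000 | 1 | 1
 113 | 10100101000001000001 | 1 | 1
 114 | 01001010000010000011 | 0 | 0
 115 | 10010100000100000110 | 1 | 0
 116 | 00101000001000001100 | 0 | 1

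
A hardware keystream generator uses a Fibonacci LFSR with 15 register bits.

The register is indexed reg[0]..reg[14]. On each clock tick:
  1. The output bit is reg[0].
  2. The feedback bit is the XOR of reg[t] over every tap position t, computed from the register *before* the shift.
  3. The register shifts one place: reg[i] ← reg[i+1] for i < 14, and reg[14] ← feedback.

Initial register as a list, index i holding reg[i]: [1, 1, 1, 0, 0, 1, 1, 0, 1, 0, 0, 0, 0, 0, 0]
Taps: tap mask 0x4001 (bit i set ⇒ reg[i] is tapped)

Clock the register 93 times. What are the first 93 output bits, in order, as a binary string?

k : reg_k → out_k, fb_k
0: 111001101000000 → 1, fb=1
1: 110011010000001 → 1, fb=0
2: 100110100000010 → 1, fb=1
3: 001101000000101 → 0, fb=1
4: 011010000001011 → 0, fb=1
5: 110100000010111 → 1, fb=0
6: 101000000101110 → 1, fb=1
7: 010000001011101 → 0, fb=1
8: 100000010111011 → 1, fb=0
9: 000000101110110 → 0, fb=0
10: 000001011101100 → 0, fb=0
11: 000010111011000 → 0, fb=0
12: 000101110110000 → 0, fb=0
13: 001011101100000 → 0, fb=0
14: 010111011000000 → 0, fb=0
15: 101110110000000 → 1, fb=1
16: 011101100000001 → 0, fb=1
17: 111011000000011 → 1, fb=0
18: 110110000000110 → 1, fb=1
19: 101100000001101 → 1, fb=0
20: 011000000011010 → 0, fb=0
21: 110000000110100 → 1, fb=1
22: 100000001101001 → 1, fb=0
23: 000000011010010 → 0, fb=0
24: 000000110100100 → 0, fb=0
25: 000001101001000 → 0, fb=0
26: 000011010010000 → 0, fb=0
27: 000110100100000 → 0, fb=0
28: 001101001000000 → 0, fb=0
29: 011010010000000 → 0, fb=0
30: 110100100000000 → 1, fb=1
31: 101001000000001 → 1, fb=0
32: 010010000000010 → 0, fb=0
33: 100100000000100 → 1, fb=1
34: 001000000001001 → 0, fb=1
35: 010000000010011 → 0, fb=1
36: 100000000100111 → 1, fb=0
37: 000000001001110 → 0, fb=0
38: 000000010011100 → 0, fb=0
39: 000000100111000 → 0, fb=0
40: 000001001110000 → 0, fb=0
41: 000010011100000 → 0, fb=0
42: 000100111000000 → 0, fb=0
43: 001001110000000 → 0, fb=0
44: 010011100000000 → 0, fb=0
45: 100111000000000 → 1, fb=1
46: 001110000000001 → 0, fb=1
47: 011100000000011 → 0, fb=1
48: 111000000000111 → 1, fb=0
49: 110000000001110 → 1, fb=1
50: 100000000011101 → 1, fb=0
51: 000000000111010 → 0, fb=0
52: 000000001110100 → 0, fb=0
53: 000000011101000 → 0, fb=0
54: 000000111010000 → 0, fb=0
55: 000001110100000 → 0, fb=0
56: 000011101000000 → 0, fb=0
57: 000111010000000 → 0, fb=0
58: 001110100000000 → 0, fb=0
59: 011101000000000 → 0, fb=0
60: 111010000000000 → 1, fb=1
61: 110100000000001 → 1, fb=0
62: 101000000000010 → 1, fb=1
63: 010000000000101 → 0, fb=1
64: 100000000001011 → 1, fb=0
65: 000000000010110 → 0, fb=0
66: 000000000101100 → 0, fb=0
67: 000000001011000 → 0, fb=0
68: 000000010110000 → 0, fb=0
69: 000000101100000 → 0, fb=0
70: 000001011000000 → 0, fb=0
71: 000010110000000 → 0, fb=0
72: 000101100000000 → 0, fb=0
73: 001011000000000 → 0, fb=0
74: 010110000000000 → 0, fb=0
75: 101100000000000 → 1, fb=1
76: 011000000000001 → 0, fb=1
77: 110000000000011 → 1, fb=0
78: 100000000000110 → 1, fb=1
79: 000000000001101 → 0, fb=1
80: 000000000011011 → 0, fb=1
81: 000000000110111 → 0, fb=1
82: 000000001101111 → 0, fb=1
83: 000000011011111 → 0, fb=1
84: 000000110111111 → 0, fb=1
85: 000001101111111 → 0, fb=1
86: 000011011111111 → 0, fb=1
87: 000110111111111 → 0, fb=1
88: 001101111111111 → 0, fb=1
89: 011011111111111 → 0, fb=1
90: 110111111111111 → 1, fb=0
91: 101111111111110 → 1, fb=1
92: 011111111111101 → 0, fb=1

111001101000000101110110000000110100100000000100111000000000111010000000000101100000000000110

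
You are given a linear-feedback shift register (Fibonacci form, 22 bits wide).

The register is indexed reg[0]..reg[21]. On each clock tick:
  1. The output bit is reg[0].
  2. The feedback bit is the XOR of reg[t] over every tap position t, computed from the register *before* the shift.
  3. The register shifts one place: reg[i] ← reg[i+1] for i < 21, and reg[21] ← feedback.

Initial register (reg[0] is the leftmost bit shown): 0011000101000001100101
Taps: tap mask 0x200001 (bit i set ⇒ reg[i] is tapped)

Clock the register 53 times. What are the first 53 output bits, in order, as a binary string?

00110001010000011001011101111001111110111001011010111

tick  register→output (feedback)
  0  0011000101000001100101→0 (1)
  1  0110001010000011001011→0 (1)
  2  1100010100000110010111→1 (0)
  3  1000101000001100101110→1 (1)
  4  0001010000011001011101→0 (1)
  5  0010100000110010111011→0 (1)
  6  0101000001100101110111→0 (1)
  7  1010000011001011101111→1 (0)
  8  0100000110010111011110→0 (0)
  9  1000001100101110111100→1 (1)
 10  0000011001011101111001→0 (1)
 11  0000110010111011110011→0 (1)
 12  0001100101110111100111→0 (1)
 13  0011001011101111001111→0 (1)
 14  0110010111011110011111→0 (1)
 15  1100101110111100111111→1 (0)
 16  1001011101111001111110→1 (1)
 17  0010111011110011111101→0 (1)
 18  0101110111100111111011→0 (1)
 19  1011101111001111110111→1 (0)
 20  0111011110011111101110→0 (0)
 21  1110111100111111011100→1 (1)
 22  1101111001111110111001→1 (0)
 23  1011110011111101110010→1 (1)
 24  0111100111111011100101→0 (1)
 25  1111001111110111001011→1 (0)
 26  1110011111101110010110→1 (1)
 27  1100111111011100101101→1 (0)
 28  1001111110111001011010→1 (1)
 29  0011111101110010110101→0 (1)
 30  0111111011100101101011→0 (1)
 31  1111110111001011010111→1 (0)
 32  1111101110010110101110→1 (1)
 33  1111011100101101011101→1 (0)
 34  1110111001011010111010→1 (1)
 35  1101110010110101110101→1 (0)
 36  1011100101101011101010→1 (1)
 37  0111001011010111010101→0 (1)
 38  1110010110101110101011→1 (0)
 39  1100101101011101010110→1 (1)
 40  1001011010111010101101→1 (0)
 41  0010110101110101011010→0 (0)
 42  0101101011101010110100→0 (0)
 43  1011010111010101101000→1 (1)
 44  0110101110101011010001→0 (1)
 45  1101011101010110100011→1 (0)
 46  1010111010101101000110→1 (1)
 47  0101110101011010001101→0 (1)
 48  1011101010110100011011→1 (0)
 49  0111010101101000110110→0 (0)
 50  1110101011010001101100→1 (1)
 51  1101010110100011011001→1 (0)
 52  1010101101000110110010→1 (1)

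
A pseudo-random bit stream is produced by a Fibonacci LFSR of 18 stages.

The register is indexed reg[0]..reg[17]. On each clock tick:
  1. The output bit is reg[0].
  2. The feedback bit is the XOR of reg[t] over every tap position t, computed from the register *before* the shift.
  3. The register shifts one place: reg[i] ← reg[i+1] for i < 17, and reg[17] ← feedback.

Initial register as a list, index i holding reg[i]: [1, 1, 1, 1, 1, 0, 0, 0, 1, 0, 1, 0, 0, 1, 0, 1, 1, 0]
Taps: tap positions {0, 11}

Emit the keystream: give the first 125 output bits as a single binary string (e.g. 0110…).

11111000101001011011010101000011111010101000010111110001010000111111101110100111101100011000101011111001100100011001110101011

step | reg (before) | out | fb
   0 | 111110001010010110 | 1 | 1
   1 | 111100010100101101 | 1 | 1
   2 | 111000101001011011 | 1 | 0
   3 | 110001010010110110 | 1 | 1
   4 | 100010100101101101 | 1 | 0
   5 | 000101001011011010 | 0 | 1
   6 | 001010010110110101 | 0 | 0
   7 | 010100101101101010 | 0 | 1
   8 | 101001011011010101 | 1 | 0
   9 | 010010110110101010 | 0 | 0
  10 | 100101101101010100 | 1 | 0
  11 | 001011011010101000 | 0 | 0
  12 | 010110110101010000 | 0 | 1
  13 | 101101101010100001 | 1 | 1
  14 | 011011010101000011 | 0 | 1
  15 | 110110101010000111 | 1 | 1
  16 | 101101010100001111 | 1 | 1
  17 | 011010101000011111 | 0 | 0
  18 | 110101010000111110 | 1 | 1
  19 | 101010100001111101 | 1 | 0
  20 | 010101000011111010 | 0 | 1
  21 | 101010000111110101 | 1 | 0
  22 | 010100001111101010 | 0 | 1
  23 | 101000011111010101 | 1 | 0
  24 | 010000111110101010 | 0 | 0
  25 | 100001111101010100 | 1 | 0
  26 | 000011111010101000 | 0 | 0
  27 | 000111110101010000 | 0 | 1
  28 | 001111101010100001 | 0 | 0
  29 | 011111010101000010 | 0 | 1
  30 | 111110101010000101 | 1 | 1
  31 | 111101010100001011 | 1 | 1
  32 | 111010101000010111 | 1 | 1
  33 | 110101010000101111 | 1 | 1
  34 | 101010100001011111 | 1 | 0
  35 | 010101000010111110 | 0 | 0
  36 | 101010000101111100 | 1 | 0
  37 | 010100001011111000 | 0 | 1
  38 | 101000010111110001 | 1 | 0
  39 | 010000101111100010 | 0 | 1
  40 | 100001011111000101 | 1 | 0
  41 | 000010111110001010 | 0 | 0
  42 | 000101111100010100 | 0 | 0
  43 | 001011111000101000 | 0 | 0
  44 | 010111110001010000 | 0 | 1
  45 | 101111100010100001 | 1 | 1
  46 | 011111000101000011 | 0 | 1
  47 | 111110001010000111 | 1 | 1
  48 | 111100010100001111 | 1 | 1
  49 | 111000101000011111 | 1 | 1
  50 | 110001010000111111 | 1 | 1
  51 | 100010100001111111 | 1 | 0
  52 | 000101000011111110 | 0 | 1
  53 | 001010000111111101 | 0 | 1
  54 | 010100001111111011 | 0 | 1
  55 | 101000011111110111 | 1 | 0
  56 | 010000111111101110 | 0 | 1
  57 | 100001111111011101 | 1 | 0
  58 | 000011111110111010 | 0 | 0
  59 | 000111111101110100 | 0 | 1
  60 | 001111111011101001 | 0 | 1
  61 | 011111110111010011 | 0 | 1
  62 | 111111101110100111 | 1 | 1
  63 | 111111011101001111 | 1 | 0
  64 | 111110111010011110 | 1 | 1
  65 | 111101110100111101 | 1 | 1
  66 | 111011101001111011 | 1 | 0
  67 | 110111010011110110 | 1 | 0
  68 | 101110100111101100 | 1 | 0
  69 | 011101001111011000 | 0 | 1
  70 | 111010011110110001 | 1 | 1
  71 | 110100111101100011 | 1 | 0
  72 | 101001111011000110 | 1 | 0
  73 | 010011110110001100 | 0 | 0
  74 | 100111101100011000 | 1 | 1
  75 | 001111011000110001 | 0 | 0
  76 | 011110110001100010 | 0 | 1
  77 | 111101100011000101 | 1 | 0
  78 | 111011000110001010 | 1 | 1
  79 | 110110001100010101 | 1 | 1
  80 | 101100011000101011 | 1 | 1
  81 | 011000110001010111 | 0 | 1
  82 | 110001100010101111 | 1 | 1
  83 | 100011000101011111 | 1 | 0
  84 | 000110001010111110 | 0 | 0
  85 | 001100010101111100 | 0 | 1
  86 | 011000101011111001 | 0 | 1
  87 | 110001010111110011 | 1 | 0
  88 | 100010101111100110 | 1 | 0
  89 | 000101011111001100 | 0 | 1
  90 | 001010111110011001 | 0 | 0
  91 | 010101111100110010 | 0 | 0
  92 | 101011111001100100 | 1 | 0
  93 | 010111110011001000 | 0 | 1
  94 | 101111100110010001 | 1 | 1
  95 | 011111001100100011 | 0 | 0
  96 | 111110011001000110 | 1 | 0
  97 | 111100110010001100 | 1 | 1
  98 | 111001100100011001 | 1 | 1
  99 | 110011001000110011 | 1 | 1
 100 | 100110010001100111 | 1 | 0
 101 | 001100100011001110 | 0 | 1
 102 | 011001000110011101 | 0 | 0
 103 | 110010001100111010 | 1 | 1
 104 | 100100011001110101 | 1 | 0
 105 | 001000110011101010 | 0 | 1
 106 | 010001100111010101 | 0 | 1
 107 | 100011001110101011 | 1 | 1
 108 | 000110011101010111 | 0 | 1
 109 | 001100111010101111 | 0 | 0
 110 | 011001110101011110 | 0 | 1
 111 | 110011101010111101 | 1 | 1
 112 | 100111010101111011 | 1 | 0
 113 | 001110101011110110 | 0 | 1
 114 | 011101010111101101 | 0 | 1
 115 | 111010101111011011 | 1 | 0
 116 | 110101011110110110 | 1 | 1
 117 | 101010111101101101 | 1 | 0
 118 | 010101111011011010 | 0 | 1
 119 | 101011110110110101 | 1 | 1
 120 | 010111101101101011 | 0 | 1
 121 | 101111011011010111 | 1 | 0
 122 | 011110110110101110 | 0 | 0
 123 | 111101101101011100 | 1 | 0
 124 | 111011011010111000 | 1 | 1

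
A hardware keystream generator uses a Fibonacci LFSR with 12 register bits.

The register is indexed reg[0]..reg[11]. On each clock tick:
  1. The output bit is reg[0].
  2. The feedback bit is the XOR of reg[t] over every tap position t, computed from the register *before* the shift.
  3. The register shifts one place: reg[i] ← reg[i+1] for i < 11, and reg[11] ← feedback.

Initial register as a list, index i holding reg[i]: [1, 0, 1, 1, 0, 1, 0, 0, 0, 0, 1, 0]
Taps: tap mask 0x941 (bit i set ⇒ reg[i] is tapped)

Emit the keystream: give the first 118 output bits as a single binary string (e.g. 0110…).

k : reg_k → out_k, fb_k
0: 101101000010 → 1, fb=1
1: 011010000101 → 0, fb=1
2: 110100001011 → 1, fb=1
3: 101000010111 → 1, fb=0
4: 010000101110 → 0, fb=0
5: 100001011100 → 1, fb=0
6: 000010111000 → 0, fb=0
7: 000101110000 → 0, fb=1
8: 001011100001 → 0, fb=0
9: 010111000010 → 0, fb=0
10: 101110000100 → 1, fb=1
11: 011100001001 → 0, fb=0
12: 111000010010 → 1, fb=1
13: 110000100101 → 1, fb=1
14: 100001001011 → 1, fb=1
15: 000010010111 → 0, fb=1
16: 000100101111 → 0, fb=1
17: 001001011111 → 0, fb=0
18: 010010111110 → 0, fb=0
19: 100101111100 → 1, fb=1
20: 001011111001 → 0, fb=1
21: 010111110011 → 0, fb=0
22: 101111100110 → 1, fb=0
23: 011111001100 → 0, fb=1
24: 111110011001 → 1, fb=1
25: 111100110011 → 1, fb=1
26: 111001100111 → 1, fb=1
27: 110011001111 → 1, fb=1
28: 100110011111 → 1, fb=1
29: 001100111111 → 0, fb=1
30: 011001111111 → 0, fb=1
31: 110011111111 → 1, fb=0
32: 100111111110 → 1, fb=1
33: 001111111101 → 0, fb=1
34: 011111111011 → 0, fb=1
35: 111111110111 → 1, fb=1
36: 111111101111 → 1, fb=0
37: 111111011110 → 1, fb=0
38: 111110111100 → 1, fb=1
39: 111101111001 → 1, fb=0
40: 111011110010 → 1, fb=0
41: 110111100100 → 1, fb=0
42: 101111001000 → 1, fb=0
43: 011110010000 → 0, fb=0
44: 111100100000 → 1, fb=0
45: 111001000000 → 1, fb=1
46: 110010000001 → 1, fb=0
47: 100100000010 → 1, fb=1
48: 001000000101 → 0, fb=1
49: 010000001011 → 0, fb=0
50: 100000010110 → 1, fb=1
51: 000000101101 → 0, fb=1
52: 000001011011 → 0, fb=0
53: 000010110110 → 0, fb=1
54: 000101101101 → 0, fb=1
55: 001011011011 → 0, fb=0
56: 010110110110 → 0, fb=1
57: 101101101101 → 1, fb=0
58: 011011011010 → 0, fb=1
59: 110110110101 → 1, fb=1
60: 101101101011 → 1, fb=0
61: 011011010110 → 0, fb=0
62: 110110101100 → 1, fb=1
63: 101101011001 → 1, fb=1
64: 011010110011 → 0, fb=0
65: 110101100110 → 1, fb=0
66: 101011001100 → 1, fb=0
67: 010110011000 → 0, fb=1
68: 101100110001 → 1, fb=1
69: 011001100011 → 0, fb=0
70: 110011000110 → 1, fb=1
71: 100110001101 → 1, fb=1
72: 001100011011 → 0, fb=0
73: 011000110110 → 0, fb=1
74: 110001101101 → 1, fb=0
75: 100011011010 → 1, fb=0
76: 000110110100 → 0, fb=1
77: 001101101001 → 0, fb=1
78: 011011010011 → 0, fb=1
79: 110110100111 → 1, fb=1
80: 101101001111 → 1, fb=1
81: 011010011111 → 0, fb=0
82: 110100111110 → 1, fb=1
83: 101001111101 → 1, fb=0
84: 010011111010 → 0, fb=0
85: 100111110100 → 1, fb=0
86: 001111101000 → 0, fb=0
87: 011111010000 → 0, fb=0
88: 111110100000 → 1, fb=0
89: 111101000000 → 1, fb=1
90: 111010000001 → 1, fb=0
91: 110100000010 → 1, fb=1
92: 101000000101 → 1, fb=0
93: 010000001010 → 0, fb=1
94: 100000010101 → 1, fb=0
95: 000000101010 → 0, fb=0
96: 000001010100 → 0, fb=0
97: 000010101000 → 0, fb=0
98: 000101010000 → 0, fb=0
99: 001010100000 → 0, fb=1
100: 010101000001 → 0, fb=1
101: 101010000011 → 1, fb=0
102: 010100000110 → 0, fb=0
103: 101000001100 → 1, fb=0
104: 010000011000 → 0, fb=1
105: 100000110001 → 1, fb=1
106: 000001100011 → 0, fb=0
107: 000011000110 → 0, fb=0
108: 000110001100 → 0, fb=1
109: 001100011001 → 0, fb=0
110: 011000110010 → 0, fb=1
111: 110001100101 → 1, fb=1
112: 100011001011 → 1, fb=1
113: 000110010111 → 0, fb=1
114: 001100101111 → 0, fb=1
115: 011001011111 → 0, fb=0
116: 110010111110 → 1, fb=1
117: 100101111101 → 1, fb=0

1011010000101110000100101111100110011111111011110010000001011011011010110011000110110100111110100000010101000001100011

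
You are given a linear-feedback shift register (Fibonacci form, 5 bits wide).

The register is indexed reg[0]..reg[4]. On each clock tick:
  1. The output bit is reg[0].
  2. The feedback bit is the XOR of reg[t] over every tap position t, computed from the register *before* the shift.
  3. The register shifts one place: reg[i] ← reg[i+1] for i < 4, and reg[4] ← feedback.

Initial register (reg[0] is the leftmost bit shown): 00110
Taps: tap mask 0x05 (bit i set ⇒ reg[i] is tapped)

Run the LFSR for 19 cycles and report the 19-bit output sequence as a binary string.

step | reg (before) | out | fb
   0 | 00110 | 0 | 1
   1 | 01101 | 0 | 1
   2 | 11011 | 1 | 1
   3 | 10111 | 1 | 0
   4 | 01110 | 0 | 1
   5 | 11101 | 1 | 0
   6 | 11010 | 1 | 1
   7 | 10101 | 1 | 0
   8 | 01010 | 0 | 0
   9 | 10100 | 1 | 0
  10 | 01000 | 0 | 0
  11 | 10000 | 1 | 1
  12 | 00001 | 0 | 0
  13 | 00010 | 0 | 0
  14 | 00100 | 0 | 1
  15 | 01001 | 0 | 0
  16 | 10010 | 1 | 1
  17 | 00101 | 0 | 1
  18 | 01011 | 0 | 0

0011011101010000100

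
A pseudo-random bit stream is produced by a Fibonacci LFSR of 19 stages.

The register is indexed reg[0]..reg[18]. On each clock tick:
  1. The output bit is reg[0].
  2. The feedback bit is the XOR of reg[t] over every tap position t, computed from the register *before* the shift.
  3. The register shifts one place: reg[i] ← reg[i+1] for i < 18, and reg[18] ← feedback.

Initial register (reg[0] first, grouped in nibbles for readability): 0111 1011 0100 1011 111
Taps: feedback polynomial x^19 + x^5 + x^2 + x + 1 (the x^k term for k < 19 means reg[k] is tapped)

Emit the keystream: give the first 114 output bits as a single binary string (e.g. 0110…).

011110110100101111100001001100011111000000110101011110101100010010100111100110010111000010111100000010001001011010

tick  register→output (feedback)
  0  0111101101001011111→0 (0)
  1  1111011010010111110→1 (0)
  2  1110110100101111100→1 (0)
  3  1101101001011111000→1 (0)
  4  1011010010111110000→1 (1)
  5  0110100101111100001→0 (0)
  6  1101001011111000010→1 (0)
  7  1010010111110000100→1 (1)
  8  0100101111100001001→0 (1)
  9  1001011111000010011→1 (0)
 10  0010111110000100110→0 (0)
 11  0101111100001001100→0 (0)
 12  1011111000010011000→1 (1)
 13  0111110000100110001→0 (1)
 14  1111100001001100011→1 (1)
 15  1111000010011000111→1 (1)
 16  1110000100110001111→1 (1)
 17  1100001001100011111→1 (0)
 18  1000010011000111110→1 (0)
 19  0000100110001111100→0 (0)
 20  0001001100011111000→0 (0)
 21  0010011000111110000→0 (0)
 22  0100110001111100000→0 (0)
 23  1001100011111000000→1 (1)
 24  0011000111110000001→0 (1)
 25  0110001111100000011→0 (0)
 26  1100011111000000110→1 (1)
 27  1000111110000001101→1 (0)
 28  0001111100000011010→0 (1)
 29  0011111000000110101→0 (0)
 30  0111110000001101010→0 (1)
 31  1111100000011010101→1 (1)
 32  1111000000110101011→1 (1)
 33  1110000001101010111→1 (1)
 34  1100000011010101111→1 (0)
 35  1000000110101011110→1 (1)
 36  0000001101010111101→0 (0)
 37  0000011010101111010→0 (1)
 38  0000110101011110101→0 (1)
 39  0001101010111101011→0 (0)
 40  0011010101111010110→0 (0)
 41  0110101011110101100→0 (0)
 42  1101010111101011000→1 (1)
 43  1010101111010110001→1 (0)
 44  0101011110101100010→0 (0)
 45  1010111101011000100→1 (1)
 46  0101111010110001001→0 (0)
 47  1011110101100010010→1 (1)
 48  0111101011000100101→0 (0)
 49  1111010110001001010→1 (0)
 50  1110101100010010100→1 (1)
 51  1101011000100101001→1 (1)
 52  1010110001001010011→1 (1)
 53  0101100010010100111→0 (1)
 54  1011000100101001111→1 (0)
 55  0110001001010011110→0 (0)
 56  1100010010100111100→1 (1)
 57  1000100101001111001→1 (1)
 58  0001001010011110011→0 (0)
 59  0010010100111100110→0 (0)
 60  0100101001111001100→0 (1)
 61  1001010011110011001→1 (0)
 62  0010100111100110010→0 (1)
 63  0101001111001100101→0 (1)
 64  1010011110011001011→1 (1)
 65  0100111100110010111→0 (0)
 66  1001111001100101110→1 (0)
 67  0011110011001011100→0 (0)
 68  0111100110010111000→0 (0)
 69  1111001100101110000→1 (1)
 70  1110011001011100001→1 (0)
 71  1100110010111000010→1 (1)
 72  1001100101110000101→1 (1)
 73  0011001011100001011→0 (1)
 74  0110010111000010111→0 (1)
 75  1100101110000101111→1 (0)
 76  1001011100001011110→1 (0)
 77  0010111000010111100→0 (0)
 78  0101110000101111000→0 (0)
 79  1011100001011110000→1 (0)
 80  0111000010111100000→0 (0)
 81  1110000101111000000→1 (1)
 82  1100001011110000001→1 (0)
 83  1000010111100000010→1 (0)
 84  0000101111000000100→0 (0)
 85  0001011110000001000→0 (1)
 86  0010111100000010001→0 (0)
 87  0101111000000100010→0 (0)
 88  1011110000001000100→1 (1)
 89  0111100000010001001→0 (0)
 90  1111000000100010010→1 (1)
 91  1110000001000100101→1 (1)
 92  1100000010001001011→1 (0)
 93  1000000100010010110→1 (1)
 94  0000001000100101101→0 (0)
 95  0000010001001011010→0 (1)
 96  0000100010010110101→0 (0)
 97  0001000100101101010→0 (0)
 98  0010001001011010100→0 (1)
 99  0100010010110101001→0 (0)
100  1000100101101010010→1 (1)
101  0001001011010100101→0 (0)
102  0010010110101001010→0 (0)
103  0100101101010010100→0 (1)
104  1001011010100101001→1 (0)
105  0010110101001010010→0 (0)
106  0101101010010100100→0 (1)
107  1011010100101001001→1 (1)
108  0110101001010010011→0 (0)
109  1101010010100100110→1 (1)
110  1010100101001001101→1 (0)
111  0101001010010011010→0 (1)
112  1010010100100110101→1 (1)
113  0100101001001101011→0 (1)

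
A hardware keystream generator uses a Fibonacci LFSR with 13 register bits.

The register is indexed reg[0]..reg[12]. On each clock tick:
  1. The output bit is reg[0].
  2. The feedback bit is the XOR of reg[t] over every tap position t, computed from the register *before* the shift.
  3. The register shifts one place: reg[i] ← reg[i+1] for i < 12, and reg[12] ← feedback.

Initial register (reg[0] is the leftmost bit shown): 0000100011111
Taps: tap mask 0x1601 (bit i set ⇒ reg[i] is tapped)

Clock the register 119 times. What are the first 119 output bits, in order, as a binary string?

tick  register→output (feedback)
  0  0000100011111→0 (1)
  1  0001000111111→0 (1)
  2  0010001111111→0 (1)
  3  0100011111111→0 (1)
  4  1000111111111→1 (0)
  5  0001111111110→0 (0)
  6  0011111111100→0 (0)
  7  0111111111000→0 (1)
  8  1111111110001→1 (0)
  9  1111111100010→1 (1)
 10  1111111000101→1 (1)
 11  1111110001011→1 (1)
 12  1111100010111→1 (1)
 13  1111000101111→1 (0)
 14  1110001011110→1 (1)
 15  1100010111101→1 (0)
 16  1000101111010→1 (0)
 17  0001011110100→0 (1)
 18  0010111101001→0 (0)
 19  0101111010010→0 (0)
 20  1011110100100→1 (0)
 21  0111101001000→0 (1)
 22  1111010010001→1 (0)
 23  1110100100010→1 (1)
 24  1101001000101→1 (1)
 25  1010010001011→1 (1)
 26  0100100010111→0 (0)
 27  1001000101110→1 (1)
 28  0010001011101→0 (1)
 29  0100010111011→0 (0)
 30  1000101110110→1 (0)
 31  0001011101100→0 (0)
 32  0010111011000→0 (1)
 33  0101110110001→0 (1)
 34  1011101100011→1 (0)
 35  0111011000110→0 (1)
 36  1110110001101→1 (0)
 37  1101100011010→1 (0)
 38  1011000110100→1 (0)
 39  0110001101000→0 (1)
 40  1100011010001→1 (0)
 41  1000110100010→1 (1)
 42  0001101000101→0 (0)
 43  0011010001010→0 (1)
 44  0110100010101→0 (0)
 45  1101000101010→1 (0)
 46  1010001010100→1 (0)
 47  0100010101000→0 (1)
 48  1000101010001→1 (0)
 49  0001010100010→0 (0)
 50  0010101000100→0 (1)
 51  0101010001001→0 (0)
 52  1010100010010→1 (1)
 53  0101000100101→0 (0)
 54  1010001001010→1 (0)
 55  0100010010100→0 (1)
 56  1000100101001→1 (1)
 57  0001001010011→0 (1)
 58  0010010100111→0 (0)
 59  0100101001110→0 (0)
 60  1001010011100→1 (1)
 61  0010100111001→0 (0)
 62  0101001110010→0 (0)
 63  1010011100100→1 (0)
 64  0100111001000→0 (1)
 65  1001110010001→1 (0)
 66  0011100100010→0 (0)
 67  0111001000100→0 (1)
 68  1110010001001→1 (1)
 69  1100100010011→1 (0)
 70  1001000100110→1 (0)
 71  0010001001100→0 (0)
 72  0100010011000→0 (1)
 73  1000100110001→1 (0)
 74  0001001100010→0 (0)
 75  0010011000100→0 (1)
 76  0100110001001→0 (0)
 77  1001100010010→1 (1)
 78  0011000100101→0 (0)
 79  0110001001010→0 (1)
 80  1100010010101→1 (1)
 81  1000100101011→1 (1)
 82  0001001010111→0 (0)
 83  0010010101110→0 (0)
 84  0100101011100→0 (0)
 85  1001010111000→1 (0)
 86  0010101110000→0 (0)
 87  0101011100000→0 (0)
 88  1010111000000→1 (1)
 89  0101110000001→0 (1)
 90  1011100000011→1 (0)
 91  0111000000110→0 (1)
 92  1110000001101→1 (0)
 93  1100000011010→1 (0)
 94  1000000110100→1 (0)
 95  0000001101000→0 (1)
 96  0000011010001→0 (1)
 97  0000110100011→0 (1)
 98  0001101000111→0 (0)
 99  0011010001110→0 (0)
100  0110100011100→0 (0)
101  1101000111000→1 (0)
102  1010001110000→1 (1)
103  0100011100001→0 (1)
104  1000111000011→1 (0)
105  0001110000110→0 (1)
106  0011100001101→0 (1)
107  0111000011011→0 (0)
108  1110000110110→1 (0)
109  1100001101100→1 (1)
110  1000011011001→1 (1)
111  0000110110011→0 (1)
112  0001101100111→0 (0)
113  0011011001110→0 (0)
114  0110110011100→0 (0)
115  1101100111000→1 (0)
116  1011001110000→1 (1)
117  0110011100001→0 (1)
118  1100111000011→1 (0)

00001000111111111000101111010010001011101100011010001010100010010100111001000100110001001010111000000110100011100001101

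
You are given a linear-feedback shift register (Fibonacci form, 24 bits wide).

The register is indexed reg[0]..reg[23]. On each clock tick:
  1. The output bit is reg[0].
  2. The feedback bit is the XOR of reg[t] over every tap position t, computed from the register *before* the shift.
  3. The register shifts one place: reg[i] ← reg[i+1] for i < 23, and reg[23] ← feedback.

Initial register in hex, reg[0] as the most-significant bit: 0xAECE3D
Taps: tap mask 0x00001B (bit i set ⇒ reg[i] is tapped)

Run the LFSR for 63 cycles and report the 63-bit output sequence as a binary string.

101011101100111000111101011010011100000001111010011010000100010

k : reg_k → out_k, fb_k
0: 101011101100111000111101 → 1, fb=0
1: 010111011001110001111010 → 0, fb=1
2: 101110110011100011110101 → 1, fb=1
3: 011101100111000111101011 → 0, fb=0
4: 111011001110001111010110 → 1, fb=1
5: 110110011100011110101101 → 1, fb=0
6: 101100111000111101011010 → 1, fb=0
7: 011001110001111010110100 → 0, fb=1
8: 110011100011110101101001 → 1, fb=1
9: 100111000111101011010011 → 1, fb=1
10: 001110001111010110100111 → 0, fb=0
11: 011100011110101101001110 → 0, fb=0
12: 111000111101011010011100 → 1, fb=0
13: 110001111010110100111000 → 1, fb=0
14: 100011110101101001110000 → 1, fb=0
15: 000111101011010011100000 → 0, fb=0
16: 001111010110100111000000 → 0, fb=0
17: 011110101101001110000000 → 0, fb=1
18: 111101011010011100000001 → 1, fb=1
19: 111010110100111000000011 → 1, fb=1
20: 110101101001110000000111 → 1, fb=1
21: 101011010011100000001111 → 1, fb=0
22: 010110100111000000011110 → 0, fb=1
23: 101101001110000000111101 → 1, fb=0
24: 011010011100000001111010 → 0, fb=0
25: 110100111000000011110100 → 1, fb=1
26: 101001110000000111101001 → 1, fb=1
27: 010011100000001111010011 → 0, fb=0
28: 100111000000011110100110 → 1, fb=1
29: 001110000000111101001101 → 0, fb=0
30: 011100000001111010011010 → 0, fb=0
31: 111000000011110100110100 → 1, fb=0
32: 110000000111101001101000 → 1, fb=0
33: 100000001111010011010000 → 1, fb=1
34: 000000011110100110100001 → 0, fb=0
35: 000000111101001101000010 → 0, fb=0
36: 000001111010011010000100 → 0, fb=0
37: 000011110100110100001000 → 0, fb=1
38: 000111101001101000010001 → 0, fb=0
39: 001111010011010000100010 → 0, fb=0
40: 011110100110100001000100 → 0, fb=1
41: 111101001101000010001001 → 1, fb=1
42: 111010011010000100010011 → 1, fb=1
43: 110100110100001000100111 → 1, fb=1
44: 101001101000010001001111 → 1, fb=1
45: 010011010000100010011111 → 0, fb=0
46: 100110100001000100111110 → 1, fb=1
47: 001101000010001001111101 → 0, fb=1
48: 011010000100010011111011 → 0, fb=0
49: 110100001000100111110110 → 1, fb=1
50: 101000010001001111101101 → 1, fb=1
51: 010000100010011111011011 → 0, fb=1
52: 100001000100111110110111 → 1, fb=1
53: 000010001001111101101111 → 0, fb=1
54: 000100010011111011011111 → 0, fb=1
55: 001000100111110110111111 → 0, fb=0
56: 010001001111101101111110 → 0, fb=1
57: 100010011111011011111101 → 1, fb=0
58: 000100111110110111111010 → 0, fb=1
59: 001001111101101111110101 → 0, fb=0
60: 010011111011011111101010 → 0, fb=0
61: 100111110110111111010100 → 1, fb=1
62: 001111101101111110101001 → 0, fb=0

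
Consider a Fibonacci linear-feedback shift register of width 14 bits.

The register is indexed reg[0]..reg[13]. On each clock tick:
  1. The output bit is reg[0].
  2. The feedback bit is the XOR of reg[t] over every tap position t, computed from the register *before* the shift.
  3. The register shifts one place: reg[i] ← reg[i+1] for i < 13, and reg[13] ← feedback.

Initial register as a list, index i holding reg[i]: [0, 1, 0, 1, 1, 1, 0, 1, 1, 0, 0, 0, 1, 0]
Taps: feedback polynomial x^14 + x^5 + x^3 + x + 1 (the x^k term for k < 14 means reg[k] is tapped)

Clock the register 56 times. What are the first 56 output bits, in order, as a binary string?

01011101100010101110111001010110001010100011100110100010

k : reg_k → out_k, fb_k
0: 01011101100010 → 0, fb=1
1: 10111011000101 → 1, fb=0
2: 01110110001010 → 0, fb=1
3: 11101100010101 → 1, fb=1
4: 11011000101011 → 1, fb=1
5: 10110001010111 → 1, fb=0
6: 01100010101110 → 0, fb=1
7: 11000101011101 → 1, fb=1
8: 10001010111011 → 1, fb=1
9: 00010101110111 → 0, fb=0
10: 00101011101110 → 0, fb=0
11: 01010111011100 → 0, fb=1
12: 10101110111001 → 1, fb=0
13: 01011101110010 → 0, fb=1
14: 10111011100101 → 1, fb=0
15: 01110111001010 → 0, fb=1
16: 11101110010101 → 1, fb=1
17: 11011100101011 → 1, fb=0
18: 10111001010110 → 1, fb=0
19: 01110010101100 → 0, fb=0
20: 11100101011000 → 1, fb=1
21: 11001010110001 → 1, fb=0
22: 10010101100010 → 1, fb=1
23: 00101011000101 → 0, fb=0
24: 01010110001010 → 0, fb=1
25: 10101100010101 → 1, fb=0
26: 01011000101010 → 0, fb=0
27: 10110001010100 → 1, fb=0
28: 01100010101000 → 0, fb=1
29: 11000101010001 → 1, fb=1
30: 10001010100011 → 1, fb=1
31: 00010101000111 → 0, fb=0
32: 00101010001110 → 0, fb=0
33: 01010100011100 → 0, fb=1
34: 10101000111001 → 1, fb=1
35: 01010001110011 → 0, fb=0
36: 10100011100110 → 1, fb=1
37: 01000111001101 → 0, fb=0
38: 10001110011010 → 1, fb=0
39: 00011100110100 → 0, fb=0
40: 00111001101000 → 0, fb=1
41: 01110011010001 → 0, fb=0
42: 11100110100010 → 1, fb=1
43: 11001101000101 → 1, fb=1
44: 10011010001011 → 1, fb=0
45: 00110100010110 → 0, fb=0
46: 01101000101100 → 0, fb=1
47: 11010001011001 → 1, fb=1
48: 10100010110011 → 1, fb=1
49: 01000101100111 → 0, fb=0
50: 10001011001110 → 1, fb=1
51: 00010110011101 → 0, fb=0
52: 00101100111010 → 0, fb=1
53: 01011001110101 → 0, fb=0
54: 10110011101010 → 1, fb=0
55: 01100111010100 → 0, fb=0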